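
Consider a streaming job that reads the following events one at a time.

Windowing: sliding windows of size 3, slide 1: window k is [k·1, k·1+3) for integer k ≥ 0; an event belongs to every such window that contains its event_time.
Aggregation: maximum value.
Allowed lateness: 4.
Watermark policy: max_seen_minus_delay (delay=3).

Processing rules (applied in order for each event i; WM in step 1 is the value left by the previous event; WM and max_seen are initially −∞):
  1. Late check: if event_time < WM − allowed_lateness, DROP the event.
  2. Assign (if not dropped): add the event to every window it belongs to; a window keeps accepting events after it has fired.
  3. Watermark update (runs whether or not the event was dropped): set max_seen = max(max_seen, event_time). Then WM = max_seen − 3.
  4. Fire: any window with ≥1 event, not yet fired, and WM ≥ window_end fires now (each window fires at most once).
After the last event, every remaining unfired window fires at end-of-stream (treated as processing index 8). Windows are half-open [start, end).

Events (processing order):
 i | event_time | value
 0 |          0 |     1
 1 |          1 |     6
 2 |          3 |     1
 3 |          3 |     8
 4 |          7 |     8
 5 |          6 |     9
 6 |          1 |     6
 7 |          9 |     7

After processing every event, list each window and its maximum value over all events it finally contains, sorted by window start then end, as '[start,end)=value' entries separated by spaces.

i=0 t=0 v=1: → [0,3); WM=-3
i=1 t=1 v=6: → [1,4),[0,3); WM=-2
i=2 t=3 v=1: → [3,6),[2,5),[1,4); WM=0
i=3 t=3 v=8: → [3,6),[2,5),[1,4); WM=0
i=4 t=7 v=8: → [7,10),[6,9),[5,8); WM=4; [0,3) fires=6 [1,4) fires=8
i=5 t=6 v=9: → [6,9),[5,8),[4,7); WM=4
i=6 t=1 v=6: → [1,4),[0,3); WM=4
i=7 t=9 v=7: → [9,12),[8,11),[7,10); WM=6; [2,5) fires=8 [3,6) fires=8

[0,3)=6 [1,4)=8 [2,5)=8 [3,6)=8 [4,7)=9 [5,8)=9 [6,9)=9 [7,10)=8 [8,11)=7 [9,12)=7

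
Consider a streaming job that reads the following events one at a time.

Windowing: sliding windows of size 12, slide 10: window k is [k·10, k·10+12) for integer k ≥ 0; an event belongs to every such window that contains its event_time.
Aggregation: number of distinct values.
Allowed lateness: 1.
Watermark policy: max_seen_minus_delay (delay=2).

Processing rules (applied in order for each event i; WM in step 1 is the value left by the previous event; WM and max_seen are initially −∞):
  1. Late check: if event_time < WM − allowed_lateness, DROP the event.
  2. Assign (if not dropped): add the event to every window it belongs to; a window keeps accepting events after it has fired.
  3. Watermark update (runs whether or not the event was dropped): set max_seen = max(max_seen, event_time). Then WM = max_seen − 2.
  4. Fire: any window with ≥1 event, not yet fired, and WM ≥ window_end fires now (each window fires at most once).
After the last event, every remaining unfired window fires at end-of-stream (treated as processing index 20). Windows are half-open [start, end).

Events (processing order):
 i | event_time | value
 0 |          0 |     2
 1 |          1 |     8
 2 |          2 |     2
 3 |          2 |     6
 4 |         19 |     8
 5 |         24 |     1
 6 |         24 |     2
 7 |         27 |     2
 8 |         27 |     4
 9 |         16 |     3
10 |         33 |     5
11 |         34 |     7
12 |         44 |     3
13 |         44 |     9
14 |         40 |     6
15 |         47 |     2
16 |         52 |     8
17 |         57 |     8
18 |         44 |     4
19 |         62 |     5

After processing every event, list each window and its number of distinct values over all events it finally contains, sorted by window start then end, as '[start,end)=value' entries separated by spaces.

i=0 t=0 v=2: → [0,12); WM=-2
i=1 t=1 v=8: → [0,12); WM=-1
i=2 t=2 v=2: → [0,12); WM=0
i=3 t=2 v=6: → [0,12); WM=0
i=4 t=19 v=8: → [10,22); WM=17; [0,12) fires=3
i=5 t=24 v=1: → [20,32); WM=22; [10,22) fires=1
i=6 t=24 v=2: → [20,32); WM=22
i=7 t=27 v=2: → [20,32); WM=25
i=8 t=27 v=4: → [20,32); WM=25
i=9 t=16 v=3: DROP (t<25-1); WM=25
i=10 t=33 v=5: → [30,42); WM=31
i=11 t=34 v=7: → [30,42); WM=32; [20,32) fires=3
i=12 t=44 v=3: → [40,52); WM=42; [30,42) fires=2
i=13 t=44 v=9: → [40,52); WM=42
i=14 t=40 v=6: DROP (t<42-1); WM=42
i=15 t=47 v=2: → [40,52); WM=45
i=16 t=52 v=8: → [50,62); WM=50
i=17 t=57 v=8: → [50,62); WM=55; [40,52) fires=3
i=18 t=44 v=4: DROP (t<55-1); WM=55
i=19 t=62 v=5: → [60,72); WM=60

[0,12)=3 [10,22)=1 [20,32)=3 [30,42)=2 [40,52)=3 [50,62)=1 [60,72)=1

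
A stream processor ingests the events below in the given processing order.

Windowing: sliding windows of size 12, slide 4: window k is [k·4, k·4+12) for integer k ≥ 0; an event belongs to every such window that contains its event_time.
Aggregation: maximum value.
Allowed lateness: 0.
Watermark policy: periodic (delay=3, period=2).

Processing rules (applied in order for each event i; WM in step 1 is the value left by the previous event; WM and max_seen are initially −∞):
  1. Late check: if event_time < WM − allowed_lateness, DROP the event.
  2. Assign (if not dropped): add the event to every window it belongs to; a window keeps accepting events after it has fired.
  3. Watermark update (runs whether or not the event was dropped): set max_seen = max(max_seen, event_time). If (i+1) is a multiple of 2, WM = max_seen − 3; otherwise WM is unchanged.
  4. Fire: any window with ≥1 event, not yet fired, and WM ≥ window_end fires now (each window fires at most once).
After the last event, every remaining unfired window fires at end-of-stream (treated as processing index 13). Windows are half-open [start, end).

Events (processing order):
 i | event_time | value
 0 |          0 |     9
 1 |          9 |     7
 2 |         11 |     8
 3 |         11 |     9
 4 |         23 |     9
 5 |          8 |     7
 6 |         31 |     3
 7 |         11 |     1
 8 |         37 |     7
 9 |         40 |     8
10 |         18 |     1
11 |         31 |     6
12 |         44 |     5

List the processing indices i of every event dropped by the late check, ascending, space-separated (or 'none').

7 10 11

i=0 t=0 v=9: → [0,12); WM=−∞
i=1 t=9 v=7: → [8,20),[4,16),[0,12); WM=6
i=2 t=11 v=8: → [8,20),[4,16),[0,12); WM=6
i=3 t=11 v=9: → [8,20),[4,16),[0,12); WM=8
i=4 t=23 v=9: → [20,32),[16,28),[12,24); WM=8
i=5 t=8 v=7: → [8,20),[4,16),[0,12); WM=20; [0,12) fires=9 [4,16) fires=9 [8,20) fires=9
i=6 t=31 v=3: → [28,40),[24,36),[20,32); WM=20
i=7 t=11 v=1: DROP (t<20-0); WM=28; [12,24) fires=9 [16,28) fires=9
i=8 t=37 v=7: → [36,48),[32,44),[28,40); WM=28
i=9 t=40 v=8: → [40,52),[36,48),[32,44); WM=37; [20,32) fires=9 [24,36) fires=3
i=10 t=18 v=1: DROP (t<37-0); WM=37
i=11 t=31 v=6: DROP (t<37-0); WM=37
i=12 t=44 v=5: → [44,56),[40,52),[36,48); WM=37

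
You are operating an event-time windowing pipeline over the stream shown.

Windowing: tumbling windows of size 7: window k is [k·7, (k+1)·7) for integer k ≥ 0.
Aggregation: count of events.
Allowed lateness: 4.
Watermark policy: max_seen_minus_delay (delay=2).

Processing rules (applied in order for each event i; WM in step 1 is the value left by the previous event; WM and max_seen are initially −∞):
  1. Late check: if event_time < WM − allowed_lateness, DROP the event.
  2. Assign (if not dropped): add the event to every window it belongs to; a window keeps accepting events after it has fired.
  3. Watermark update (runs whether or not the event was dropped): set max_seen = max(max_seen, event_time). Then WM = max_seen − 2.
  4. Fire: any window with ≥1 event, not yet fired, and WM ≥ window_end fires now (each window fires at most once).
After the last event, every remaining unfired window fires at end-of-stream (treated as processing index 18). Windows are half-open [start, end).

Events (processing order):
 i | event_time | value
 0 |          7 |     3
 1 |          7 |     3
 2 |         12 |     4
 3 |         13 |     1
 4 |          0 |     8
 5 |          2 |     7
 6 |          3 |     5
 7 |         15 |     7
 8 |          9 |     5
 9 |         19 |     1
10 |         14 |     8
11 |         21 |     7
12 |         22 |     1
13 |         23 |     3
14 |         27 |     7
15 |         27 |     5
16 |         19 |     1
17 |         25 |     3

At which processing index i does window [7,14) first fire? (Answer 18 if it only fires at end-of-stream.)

9

i=0 t=7 v=3: → [7,14); WM=5
i=1 t=7 v=3: → [7,14); WM=5
i=2 t=12 v=4: → [7,14); WM=10
i=3 t=13 v=1: → [7,14); WM=11
i=4 t=0 v=8: DROP (t<11-4); WM=11
i=5 t=2 v=7: DROP (t<11-4); WM=11
i=6 t=3 v=5: DROP (t<11-4); WM=11
i=7 t=15 v=7: → [14,21); WM=13
i=8 t=9 v=5: → [7,14); WM=13
i=9 t=19 v=1: → [14,21); WM=17; [7,14) fires=5
i=10 t=14 v=8: → [14,21); WM=17
i=11 t=21 v=7: → [21,28); WM=19
i=12 t=22 v=1: → [21,28); WM=20
i=13 t=23 v=3: → [21,28); WM=21; [14,21) fires=3
i=14 t=27 v=7: → [21,28); WM=25
i=15 t=27 v=5: → [21,28); WM=25
i=16 t=19 v=1: DROP (t<25-4); WM=25
i=17 t=25 v=3: → [21,28); WM=25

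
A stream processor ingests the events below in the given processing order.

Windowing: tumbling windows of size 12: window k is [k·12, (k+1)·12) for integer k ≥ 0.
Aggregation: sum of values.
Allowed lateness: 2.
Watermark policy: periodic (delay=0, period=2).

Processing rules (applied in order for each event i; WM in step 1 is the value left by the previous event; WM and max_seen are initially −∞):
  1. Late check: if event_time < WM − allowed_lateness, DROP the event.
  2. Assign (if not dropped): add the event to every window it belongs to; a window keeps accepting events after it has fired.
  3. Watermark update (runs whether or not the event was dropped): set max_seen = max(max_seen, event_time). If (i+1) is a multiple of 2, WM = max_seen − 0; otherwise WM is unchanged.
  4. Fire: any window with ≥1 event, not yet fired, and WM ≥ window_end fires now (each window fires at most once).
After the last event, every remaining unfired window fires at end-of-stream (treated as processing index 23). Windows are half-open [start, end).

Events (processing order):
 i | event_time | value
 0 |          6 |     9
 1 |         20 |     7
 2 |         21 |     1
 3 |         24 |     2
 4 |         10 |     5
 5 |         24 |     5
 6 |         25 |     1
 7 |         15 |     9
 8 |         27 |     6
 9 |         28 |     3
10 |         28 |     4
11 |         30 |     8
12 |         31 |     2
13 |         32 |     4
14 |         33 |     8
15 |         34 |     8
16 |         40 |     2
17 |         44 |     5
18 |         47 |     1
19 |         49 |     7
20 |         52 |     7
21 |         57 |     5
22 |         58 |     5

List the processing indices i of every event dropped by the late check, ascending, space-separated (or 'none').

4 7

i=0 t=6 v=9: → [0,12); WM=−∞
i=1 t=20 v=7: → [12,24); WM=20; [0,12) fires=9
i=2 t=21 v=1: → [12,24); WM=20
i=3 t=24 v=2: → [24,36); WM=24; [12,24) fires=8
i=4 t=10 v=5: DROP (t<24-2); WM=24
i=5 t=24 v=5: → [24,36); WM=24
i=6 t=25 v=1: → [24,36); WM=24
i=7 t=15 v=9: DROP (t<24-2); WM=25
i=8 t=27 v=6: → [24,36); WM=25
i=9 t=28 v=3: → [24,36); WM=28
i=10 t=28 v=4: → [24,36); WM=28
i=11 t=30 v=8: → [24,36); WM=30
i=12 t=31 v=2: → [24,36); WM=30
i=13 t=32 v=4: → [24,36); WM=32
i=14 t=33 v=8: → [24,36); WM=32
i=15 t=34 v=8: → [24,36); WM=34
i=16 t=40 v=2: → [36,48); WM=34
i=17 t=44 v=5: → [36,48); WM=44; [24,36) fires=51
i=18 t=47 v=1: → [36,48); WM=44
i=19 t=49 v=7: → [48,60); WM=49; [36,48) fires=8
i=20 t=52 v=7: → [48,60); WM=49
i=21 t=57 v=5: → [48,60); WM=57
i=22 t=58 v=5: → [48,60); WM=57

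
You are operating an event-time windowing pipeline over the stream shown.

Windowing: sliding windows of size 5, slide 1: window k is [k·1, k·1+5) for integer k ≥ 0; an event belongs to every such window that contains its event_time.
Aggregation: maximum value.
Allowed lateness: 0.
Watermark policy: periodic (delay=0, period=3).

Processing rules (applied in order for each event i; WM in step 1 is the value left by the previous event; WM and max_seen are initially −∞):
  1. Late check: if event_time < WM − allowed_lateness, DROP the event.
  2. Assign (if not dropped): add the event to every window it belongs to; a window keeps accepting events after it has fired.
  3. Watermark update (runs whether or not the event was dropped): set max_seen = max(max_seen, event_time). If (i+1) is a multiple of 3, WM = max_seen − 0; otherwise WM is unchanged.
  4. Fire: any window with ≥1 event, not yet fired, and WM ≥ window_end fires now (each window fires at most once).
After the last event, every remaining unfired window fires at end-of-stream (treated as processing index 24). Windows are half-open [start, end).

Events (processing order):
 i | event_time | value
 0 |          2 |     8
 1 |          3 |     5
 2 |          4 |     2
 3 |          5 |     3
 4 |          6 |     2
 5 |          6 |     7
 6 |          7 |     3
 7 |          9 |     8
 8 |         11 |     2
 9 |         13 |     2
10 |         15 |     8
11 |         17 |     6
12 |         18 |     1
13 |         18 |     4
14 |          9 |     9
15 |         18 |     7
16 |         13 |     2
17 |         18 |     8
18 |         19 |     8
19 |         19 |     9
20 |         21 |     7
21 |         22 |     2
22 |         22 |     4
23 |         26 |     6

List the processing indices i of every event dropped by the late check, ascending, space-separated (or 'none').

14 16

i=0 t=2 v=8: → [2,7),[1,6),[0,5); WM=−∞
i=1 t=3 v=5: → [3,8),[2,7),[1,6),[0,5); WM=−∞
i=2 t=4 v=2: → [4,9),[3,8),[2,7),[1,6),[0,5); WM=4
i=3 t=5 v=3: → [5,10),[4,9),[3,8),[2,7),[1,6); WM=4
i=4 t=6 v=2: → [6,11),[5,10),[4,9),[3,8),[2,7); WM=4
i=5 t=6 v=7: → [6,11),[5,10),[4,9),[3,8),[2,7); WM=6; [0,5) fires=8 [1,6) fires=8
i=6 t=7 v=3: → [7,12),[6,11),[5,10),[4,9),[3,8); WM=6
i=7 t=9 v=8: → [9,14),[8,13),[7,12),[6,11),[5,10); WM=6
i=8 t=11 v=2: → [11,16),[10,15),[9,14),[8,13),[7,12); WM=11; [2,7) fires=8 [3,8) fires=7 [4,9) fires=7 [5,10) fires=8 [6,11) fires=8
i=9 t=13 v=2: → [13,18),[12,17),[11,16),[10,15),[9,14); WM=11
i=10 t=15 v=8: → [15,20),[14,19),[13,18),[12,17),[11,16); WM=11
i=11 t=17 v=6: → [17,22),[16,21),[15,20),[14,19),[13,18); WM=17; [7,12) fires=8 [8,13) fires=8 [9,14) fires=8 [10,15) fires=2 [11,16) fires=8 [12,17) fires=8
i=12 t=18 v=1: → [18,23),[17,22),[16,21),[15,20),[14,19); WM=17
i=13 t=18 v=4: → [18,23),[17,22),[16,21),[15,20),[14,19); WM=17
i=14 t=9 v=9: DROP (t<17-0); WM=18; [13,18) fires=8
i=15 t=18 v=7: → [18,23),[17,22),[16,21),[15,20),[14,19); WM=18
i=16 t=13 v=2: DROP (t<18-0); WM=18
i=17 t=18 v=8: → [18,23),[17,22),[16,21),[15,20),[14,19); WM=18
i=18 t=19 v=8: → [19,24),[18,23),[17,22),[16,21),[15,20); WM=18
i=19 t=19 v=9: → [19,24),[18,23),[17,22),[16,21),[15,20); WM=18
i=20 t=21 v=7: → [21,26),[20,25),[19,24),[18,23),[17,22); WM=21; [14,19) fires=8 [15,20) fires=9 [16,21) fires=9
i=21 t=22 v=2: → [22,27),[21,26),[20,25),[19,24),[18,23); WM=21
i=22 t=22 v=4: → [22,27),[21,26),[20,25),[19,24),[18,23); WM=21
i=23 t=26 v=6: → [26,31),[25,30),[24,29),[23,28),[22,27); WM=26; [17,22) fires=9 [18,23) fires=9 [19,24) fires=9 [20,25) fires=7 [21,26) fires=7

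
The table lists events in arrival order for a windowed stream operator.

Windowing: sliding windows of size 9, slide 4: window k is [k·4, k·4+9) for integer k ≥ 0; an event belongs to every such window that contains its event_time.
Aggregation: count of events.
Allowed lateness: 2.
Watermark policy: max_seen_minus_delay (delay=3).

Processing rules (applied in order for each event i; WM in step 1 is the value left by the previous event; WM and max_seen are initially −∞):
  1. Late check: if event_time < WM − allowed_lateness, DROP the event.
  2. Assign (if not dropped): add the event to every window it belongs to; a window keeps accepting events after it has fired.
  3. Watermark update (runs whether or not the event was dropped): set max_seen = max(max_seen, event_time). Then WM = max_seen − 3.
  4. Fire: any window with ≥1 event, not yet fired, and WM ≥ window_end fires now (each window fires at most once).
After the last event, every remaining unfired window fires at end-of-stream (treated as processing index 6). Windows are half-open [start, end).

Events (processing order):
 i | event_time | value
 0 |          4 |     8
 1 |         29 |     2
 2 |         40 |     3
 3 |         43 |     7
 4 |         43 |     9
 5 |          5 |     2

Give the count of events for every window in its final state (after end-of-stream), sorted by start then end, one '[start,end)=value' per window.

i=0 t=4 v=8: → [4,13),[0,9); WM=1
i=1 t=29 v=2: → [28,37),[24,33); WM=26; [0,9) fires=1 [4,13) fires=1
i=2 t=40 v=3: → [40,49),[36,45),[32,41); WM=37; [24,33) fires=1 [28,37) fires=1
i=3 t=43 v=7: → [40,49),[36,45); WM=40
i=4 t=43 v=9: → [40,49),[36,45); WM=40
i=5 t=5 v=2: DROP (t<40-2); WM=40

[0,9)=1 [4,13)=1 [24,33)=1 [28,37)=1 [32,41)=1 [36,45)=3 [40,49)=3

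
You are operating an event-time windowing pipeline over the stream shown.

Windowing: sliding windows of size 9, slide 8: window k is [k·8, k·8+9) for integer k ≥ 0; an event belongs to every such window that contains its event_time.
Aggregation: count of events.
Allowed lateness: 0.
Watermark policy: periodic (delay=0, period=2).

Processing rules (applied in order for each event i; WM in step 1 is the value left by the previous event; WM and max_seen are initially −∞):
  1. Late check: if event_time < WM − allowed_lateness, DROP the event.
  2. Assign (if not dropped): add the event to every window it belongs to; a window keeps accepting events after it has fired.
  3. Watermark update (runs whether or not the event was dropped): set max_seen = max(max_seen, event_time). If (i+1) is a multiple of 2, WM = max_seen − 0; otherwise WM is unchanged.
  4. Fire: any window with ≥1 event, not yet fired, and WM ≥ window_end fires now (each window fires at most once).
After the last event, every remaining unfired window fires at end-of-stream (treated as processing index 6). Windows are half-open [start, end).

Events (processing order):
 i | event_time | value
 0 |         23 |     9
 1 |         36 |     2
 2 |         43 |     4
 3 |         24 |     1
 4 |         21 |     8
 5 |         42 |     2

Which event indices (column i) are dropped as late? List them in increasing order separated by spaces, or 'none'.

i=0 t=23 v=9: → [16,25); WM=−∞
i=1 t=36 v=2: → [32,41); WM=36; [16,25) fires=1
i=2 t=43 v=4: → [40,49); WM=36
i=3 t=24 v=1: DROP (t<36-0); WM=43; [32,41) fires=1
i=4 t=21 v=8: DROP (t<43-0); WM=43
i=5 t=42 v=2: DROP (t<43-0); WM=43

3 4 5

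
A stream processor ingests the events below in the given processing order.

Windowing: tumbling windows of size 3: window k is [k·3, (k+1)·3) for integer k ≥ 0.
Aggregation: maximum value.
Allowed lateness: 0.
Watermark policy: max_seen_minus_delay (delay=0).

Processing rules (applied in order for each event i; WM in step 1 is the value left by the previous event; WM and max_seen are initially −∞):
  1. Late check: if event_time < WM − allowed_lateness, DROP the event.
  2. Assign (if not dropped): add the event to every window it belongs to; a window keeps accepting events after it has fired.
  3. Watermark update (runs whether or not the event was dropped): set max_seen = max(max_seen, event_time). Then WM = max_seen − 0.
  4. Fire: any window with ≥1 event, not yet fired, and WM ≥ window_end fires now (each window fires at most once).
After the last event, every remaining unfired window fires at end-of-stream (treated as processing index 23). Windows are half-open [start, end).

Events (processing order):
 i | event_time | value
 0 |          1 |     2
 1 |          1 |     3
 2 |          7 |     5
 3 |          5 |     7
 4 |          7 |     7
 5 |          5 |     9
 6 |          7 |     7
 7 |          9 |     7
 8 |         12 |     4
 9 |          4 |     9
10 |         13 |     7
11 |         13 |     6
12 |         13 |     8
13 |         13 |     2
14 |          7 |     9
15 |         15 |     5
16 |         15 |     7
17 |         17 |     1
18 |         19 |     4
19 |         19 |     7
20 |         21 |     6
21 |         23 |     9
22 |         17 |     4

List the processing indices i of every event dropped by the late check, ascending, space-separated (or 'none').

i=0 t=1 v=2: → [0,3); WM=1
i=1 t=1 v=3: → [0,3); WM=1
i=2 t=7 v=5: → [6,9); WM=7; [0,3) fires=3
i=3 t=5 v=7: DROP (t<7-0); WM=7
i=4 t=7 v=7: → [6,9); WM=7
i=5 t=5 v=9: DROP (t<7-0); WM=7
i=6 t=7 v=7: → [6,9); WM=7
i=7 t=9 v=7: → [9,12); WM=9; [6,9) fires=7
i=8 t=12 v=4: → [12,15); WM=12; [9,12) fires=7
i=9 t=4 v=9: DROP (t<12-0); WM=12
i=10 t=13 v=7: → [12,15); WM=13
i=11 t=13 v=6: → [12,15); WM=13
i=12 t=13 v=8: → [12,15); WM=13
i=13 t=13 v=2: → [12,15); WM=13
i=14 t=7 v=9: DROP (t<13-0); WM=13
i=15 t=15 v=5: → [15,18); WM=15; [12,15) fires=8
i=16 t=15 v=7: → [15,18); WM=15
i=17 t=17 v=1: → [15,18); WM=17
i=18 t=19 v=4: → [18,21); WM=19; [15,18) fires=7
i=19 t=19 v=7: → [18,21); WM=19
i=20 t=21 v=6: → [21,24); WM=21; [18,21) fires=7
i=21 t=23 v=9: → [21,24); WM=23
i=22 t=17 v=4: DROP (t<23-0); WM=23

3 5 9 14 22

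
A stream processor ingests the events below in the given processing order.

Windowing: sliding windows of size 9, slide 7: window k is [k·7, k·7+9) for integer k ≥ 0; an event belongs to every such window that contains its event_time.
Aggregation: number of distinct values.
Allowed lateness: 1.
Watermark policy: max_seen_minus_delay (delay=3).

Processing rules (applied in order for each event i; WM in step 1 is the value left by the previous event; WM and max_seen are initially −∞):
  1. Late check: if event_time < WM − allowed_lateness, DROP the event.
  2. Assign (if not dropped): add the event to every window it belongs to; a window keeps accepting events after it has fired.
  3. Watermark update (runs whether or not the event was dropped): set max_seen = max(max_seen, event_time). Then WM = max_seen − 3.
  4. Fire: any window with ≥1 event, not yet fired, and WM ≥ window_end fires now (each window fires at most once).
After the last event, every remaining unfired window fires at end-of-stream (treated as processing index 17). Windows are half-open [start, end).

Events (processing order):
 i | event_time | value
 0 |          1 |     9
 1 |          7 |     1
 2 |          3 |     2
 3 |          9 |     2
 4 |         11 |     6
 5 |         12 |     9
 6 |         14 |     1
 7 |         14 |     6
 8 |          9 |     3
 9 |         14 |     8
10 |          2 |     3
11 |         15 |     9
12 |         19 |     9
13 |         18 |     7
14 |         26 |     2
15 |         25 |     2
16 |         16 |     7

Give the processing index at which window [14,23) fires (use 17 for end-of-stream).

14

i=0 t=1 v=9: → [0,9); WM=-2
i=1 t=7 v=1: → [7,16),[0,9); WM=4
i=2 t=3 v=2: → [0,9); WM=4
i=3 t=9 v=2: → [7,16); WM=6
i=4 t=11 v=6: → [7,16); WM=8
i=5 t=12 v=9: → [7,16); WM=9; [0,9) fires=3
i=6 t=14 v=1: → [14,23),[7,16); WM=11
i=7 t=14 v=6: → [14,23),[7,16); WM=11
i=8 t=9 v=3: DROP (t<11-1); WM=11
i=9 t=14 v=8: → [14,23),[7,16); WM=11
i=10 t=2 v=3: DROP (t<11-1); WM=11
i=11 t=15 v=9: → [14,23),[7,16); WM=12
i=12 t=19 v=9: → [14,23); WM=16; [7,16) fires=5
i=13 t=18 v=7: → [14,23); WM=16
i=14 t=26 v=2: → [21,30); WM=23; [14,23) fires=5
i=15 t=25 v=2: → [21,30); WM=23
i=16 t=16 v=7: DROP (t<23-1); WM=23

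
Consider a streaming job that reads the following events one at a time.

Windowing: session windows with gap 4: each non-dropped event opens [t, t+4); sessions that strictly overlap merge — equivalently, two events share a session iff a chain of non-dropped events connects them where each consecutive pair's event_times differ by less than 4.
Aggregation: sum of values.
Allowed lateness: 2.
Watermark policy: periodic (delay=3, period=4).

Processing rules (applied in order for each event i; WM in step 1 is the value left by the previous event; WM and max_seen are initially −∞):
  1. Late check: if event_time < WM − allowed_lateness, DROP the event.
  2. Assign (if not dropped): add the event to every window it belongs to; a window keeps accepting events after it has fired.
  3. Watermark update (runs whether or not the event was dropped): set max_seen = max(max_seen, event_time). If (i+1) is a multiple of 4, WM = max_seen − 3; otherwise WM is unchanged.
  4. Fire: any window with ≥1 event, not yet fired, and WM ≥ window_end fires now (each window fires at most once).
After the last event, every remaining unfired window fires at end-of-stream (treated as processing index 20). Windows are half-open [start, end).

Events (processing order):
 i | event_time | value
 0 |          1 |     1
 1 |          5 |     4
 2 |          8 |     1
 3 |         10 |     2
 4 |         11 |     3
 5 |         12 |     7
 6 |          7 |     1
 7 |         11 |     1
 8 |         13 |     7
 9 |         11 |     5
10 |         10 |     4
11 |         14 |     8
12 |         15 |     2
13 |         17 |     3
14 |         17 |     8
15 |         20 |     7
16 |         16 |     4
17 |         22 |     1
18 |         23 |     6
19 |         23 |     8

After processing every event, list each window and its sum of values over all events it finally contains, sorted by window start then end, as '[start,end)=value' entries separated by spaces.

[1,5)=1 [5,27)=82

i=0 t=1 v=1: → [1,5); WM=−∞
i=1 t=5 v=4: → [5,9); WM=−∞
i=2 t=8 v=1: → [5,12); WM=−∞
i=3 t=10 v=2: → [5,14); WM=7
i=4 t=11 v=3: → [5,15); WM=7
i=5 t=12 v=7: → [5,16); WM=7
i=6 t=7 v=1: → [5,16); WM=7
i=7 t=11 v=1: → [5,16); WM=9
i=8 t=13 v=7: → [5,17); WM=9
i=9 t=11 v=5: → [5,17); WM=9
i=10 t=10 v=4: → [5,17); WM=9
i=11 t=14 v=8: → [5,18); WM=11
i=12 t=15 v=2: → [5,19); WM=11
i=13 t=17 v=3: → [5,21); WM=11
i=14 t=17 v=8: → [5,21); WM=11
i=15 t=20 v=7: → [5,24); WM=17
i=16 t=16 v=4: → [5,24); WM=17
i=17 t=22 v=1: → [5,26); WM=17
i=18 t=23 v=6: → [5,27); WM=17
i=19 t=23 v=8: → [5,27); WM=20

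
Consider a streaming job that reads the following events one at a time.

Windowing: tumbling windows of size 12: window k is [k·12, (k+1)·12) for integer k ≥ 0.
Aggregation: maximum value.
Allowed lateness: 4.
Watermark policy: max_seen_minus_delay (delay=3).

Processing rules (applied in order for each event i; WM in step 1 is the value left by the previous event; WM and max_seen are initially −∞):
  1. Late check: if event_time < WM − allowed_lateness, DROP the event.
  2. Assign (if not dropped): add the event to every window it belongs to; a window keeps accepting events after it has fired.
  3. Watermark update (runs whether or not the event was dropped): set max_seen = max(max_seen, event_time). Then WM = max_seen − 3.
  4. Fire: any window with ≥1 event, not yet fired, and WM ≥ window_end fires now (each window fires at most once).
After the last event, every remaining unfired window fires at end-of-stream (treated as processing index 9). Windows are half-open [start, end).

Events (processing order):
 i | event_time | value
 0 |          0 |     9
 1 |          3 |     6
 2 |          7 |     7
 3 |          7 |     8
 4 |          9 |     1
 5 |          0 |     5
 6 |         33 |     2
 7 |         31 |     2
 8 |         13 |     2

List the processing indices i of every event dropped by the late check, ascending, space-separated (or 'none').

i=0 t=0 v=9: → [0,12); WM=-3
i=1 t=3 v=6: → [0,12); WM=0
i=2 t=7 v=7: → [0,12); WM=4
i=3 t=7 v=8: → [0,12); WM=4
i=4 t=9 v=1: → [0,12); WM=6
i=5 t=0 v=5: DROP (t<6-4); WM=6
i=6 t=33 v=2: → [24,36); WM=30; [0,12) fires=9
i=7 t=31 v=2: → [24,36); WM=30
i=8 t=13 v=2: DROP (t<30-4); WM=30

5 8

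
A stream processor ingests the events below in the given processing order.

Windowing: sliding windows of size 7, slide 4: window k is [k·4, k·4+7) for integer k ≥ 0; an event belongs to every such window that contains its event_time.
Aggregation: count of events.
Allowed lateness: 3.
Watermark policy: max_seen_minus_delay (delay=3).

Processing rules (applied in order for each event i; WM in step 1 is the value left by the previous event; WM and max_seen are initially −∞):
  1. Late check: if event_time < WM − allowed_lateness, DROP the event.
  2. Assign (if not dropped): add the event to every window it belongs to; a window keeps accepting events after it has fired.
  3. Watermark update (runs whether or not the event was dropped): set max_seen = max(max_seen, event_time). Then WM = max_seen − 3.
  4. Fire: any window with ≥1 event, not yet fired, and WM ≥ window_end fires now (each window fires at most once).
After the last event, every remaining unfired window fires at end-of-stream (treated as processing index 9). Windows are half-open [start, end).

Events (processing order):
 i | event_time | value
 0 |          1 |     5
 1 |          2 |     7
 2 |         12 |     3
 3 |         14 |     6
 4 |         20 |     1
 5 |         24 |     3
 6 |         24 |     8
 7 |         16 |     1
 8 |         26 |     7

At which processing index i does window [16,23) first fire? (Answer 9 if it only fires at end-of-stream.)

8

i=0 t=1 v=5: → [0,7); WM=-2
i=1 t=2 v=7: → [0,7); WM=-1
i=2 t=12 v=3: → [12,19),[8,15); WM=9; [0,7) fires=2
i=3 t=14 v=6: → [12,19),[8,15); WM=11
i=4 t=20 v=1: → [20,27),[16,23); WM=17; [8,15) fires=2
i=5 t=24 v=3: → [24,31),[20,27); WM=21; [12,19) fires=2
i=6 t=24 v=8: → [24,31),[20,27); WM=21
i=7 t=16 v=1: DROP (t<21-3); WM=21
i=8 t=26 v=7: → [24,31),[20,27); WM=23; [16,23) fires=1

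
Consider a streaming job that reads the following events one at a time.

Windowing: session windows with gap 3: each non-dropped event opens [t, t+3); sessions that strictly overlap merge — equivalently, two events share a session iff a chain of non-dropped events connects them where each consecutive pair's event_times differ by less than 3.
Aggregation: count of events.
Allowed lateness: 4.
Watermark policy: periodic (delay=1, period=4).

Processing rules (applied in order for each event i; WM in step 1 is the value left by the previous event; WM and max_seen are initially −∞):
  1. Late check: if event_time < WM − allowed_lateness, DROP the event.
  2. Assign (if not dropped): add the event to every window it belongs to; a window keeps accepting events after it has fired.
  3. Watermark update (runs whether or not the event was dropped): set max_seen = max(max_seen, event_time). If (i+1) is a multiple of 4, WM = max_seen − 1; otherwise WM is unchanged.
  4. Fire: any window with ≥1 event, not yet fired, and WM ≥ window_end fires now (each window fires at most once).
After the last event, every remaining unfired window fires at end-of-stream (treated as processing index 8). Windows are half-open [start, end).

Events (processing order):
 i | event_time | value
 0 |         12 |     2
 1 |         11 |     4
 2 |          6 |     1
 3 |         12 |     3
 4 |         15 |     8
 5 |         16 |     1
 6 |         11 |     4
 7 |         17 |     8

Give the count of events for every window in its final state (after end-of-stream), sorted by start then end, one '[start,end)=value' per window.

i=0 t=12 v=2: → [12,15); WM=−∞
i=1 t=11 v=4: → [11,15); WM=−∞
i=2 t=6 v=1: → [6,9); WM=−∞
i=3 t=12 v=3: → [11,15); WM=11
i=4 t=15 v=8: → [15,18); WM=11
i=5 t=16 v=1: → [15,19); WM=11
i=6 t=11 v=4: → [11,15); WM=11
i=7 t=17 v=8: → [15,20); WM=16

[6,9)=1 [11,15)=4 [15,20)=3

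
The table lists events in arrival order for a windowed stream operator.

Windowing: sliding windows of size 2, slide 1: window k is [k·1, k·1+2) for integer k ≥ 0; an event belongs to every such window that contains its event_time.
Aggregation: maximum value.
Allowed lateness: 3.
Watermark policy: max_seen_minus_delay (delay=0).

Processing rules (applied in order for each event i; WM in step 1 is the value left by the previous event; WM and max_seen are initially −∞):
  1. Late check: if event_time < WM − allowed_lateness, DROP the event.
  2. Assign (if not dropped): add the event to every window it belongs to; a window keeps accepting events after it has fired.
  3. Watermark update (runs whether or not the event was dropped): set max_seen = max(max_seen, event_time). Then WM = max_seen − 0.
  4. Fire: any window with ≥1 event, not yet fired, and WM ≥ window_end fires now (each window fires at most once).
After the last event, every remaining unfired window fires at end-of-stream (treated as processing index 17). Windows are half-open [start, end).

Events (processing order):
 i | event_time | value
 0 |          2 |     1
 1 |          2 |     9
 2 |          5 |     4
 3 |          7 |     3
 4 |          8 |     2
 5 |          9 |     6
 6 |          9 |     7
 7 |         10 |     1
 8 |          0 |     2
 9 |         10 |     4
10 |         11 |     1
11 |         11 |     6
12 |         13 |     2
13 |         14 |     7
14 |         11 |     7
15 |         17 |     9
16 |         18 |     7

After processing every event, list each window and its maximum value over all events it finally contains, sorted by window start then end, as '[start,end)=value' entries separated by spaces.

i=0 t=2 v=1: → [2,4),[1,3); WM=2
i=1 t=2 v=9: → [2,4),[1,3); WM=2
i=2 t=5 v=4: → [5,7),[4,6); WM=5; [1,3) fires=9 [2,4) fires=9
i=3 t=7 v=3: → [7,9),[6,8); WM=7; [4,6) fires=4 [5,7) fires=4
i=4 t=8 v=2: → [8,10),[7,9); WM=8; [6,8) fires=3
i=5 t=9 v=6: → [9,11),[8,10); WM=9; [7,9) fires=3
i=6 t=9 v=7: → [9,11),[8,10); WM=9
i=7 t=10 v=1: → [10,12),[9,11); WM=10; [8,10) fires=7
i=8 t=0 v=2: DROP (t<10-3); WM=10
i=9 t=10 v=4: → [10,12),[9,11); WM=10
i=10 t=11 v=1: → [11,13),[10,12); WM=11; [9,11) fires=7
i=11 t=11 v=6: → [11,13),[10,12); WM=11
i=12 t=13 v=2: → [13,15),[12,14); WM=13; [10,12) fires=6 [11,13) fires=6
i=13 t=14 v=7: → [14,16),[13,15); WM=14; [12,14) fires=2
i=14 t=11 v=7: → [11,13),[10,12); WM=14
i=15 t=17 v=9: → [17,19),[16,18); WM=17; [13,15) fires=7 [14,16) fires=7
i=16 t=18 v=7: → [18,20),[17,19); WM=18; [16,18) fires=9

[1,3)=9 [2,4)=9 [4,6)=4 [5,7)=4 [6,8)=3 [7,9)=3 [8,10)=7 [9,11)=7 [10,12)=7 [11,13)=7 [12,14)=2 [13,15)=7 [14,16)=7 [16,18)=9 [17,19)=9 [18,20)=7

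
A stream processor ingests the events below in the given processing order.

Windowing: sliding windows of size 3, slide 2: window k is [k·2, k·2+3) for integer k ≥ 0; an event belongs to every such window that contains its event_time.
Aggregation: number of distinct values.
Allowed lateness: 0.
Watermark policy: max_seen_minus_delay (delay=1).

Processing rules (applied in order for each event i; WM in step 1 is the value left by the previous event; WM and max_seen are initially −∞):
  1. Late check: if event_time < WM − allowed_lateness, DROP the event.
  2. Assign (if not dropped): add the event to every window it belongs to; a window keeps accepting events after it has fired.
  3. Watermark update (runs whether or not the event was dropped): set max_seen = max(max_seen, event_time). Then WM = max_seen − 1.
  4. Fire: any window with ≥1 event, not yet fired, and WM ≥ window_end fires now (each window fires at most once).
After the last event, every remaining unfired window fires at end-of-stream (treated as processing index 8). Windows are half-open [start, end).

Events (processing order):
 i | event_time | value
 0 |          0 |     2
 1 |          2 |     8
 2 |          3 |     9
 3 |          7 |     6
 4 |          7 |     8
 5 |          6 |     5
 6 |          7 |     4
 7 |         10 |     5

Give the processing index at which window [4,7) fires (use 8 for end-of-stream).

7

i=0 t=0 v=2: → [0,3); WM=-1
i=1 t=2 v=8: → [2,5),[0,3); WM=1
i=2 t=3 v=9: → [2,5); WM=2
i=3 t=7 v=6: → [6,9); WM=6; [0,3) fires=2 [2,5) fires=2
i=4 t=7 v=8: → [6,9); WM=6
i=5 t=6 v=5: → [6,9),[4,7); WM=6
i=6 t=7 v=4: → [6,9); WM=6
i=7 t=10 v=5: → [10,13),[8,11); WM=9; [4,7) fires=1 [6,9) fires=4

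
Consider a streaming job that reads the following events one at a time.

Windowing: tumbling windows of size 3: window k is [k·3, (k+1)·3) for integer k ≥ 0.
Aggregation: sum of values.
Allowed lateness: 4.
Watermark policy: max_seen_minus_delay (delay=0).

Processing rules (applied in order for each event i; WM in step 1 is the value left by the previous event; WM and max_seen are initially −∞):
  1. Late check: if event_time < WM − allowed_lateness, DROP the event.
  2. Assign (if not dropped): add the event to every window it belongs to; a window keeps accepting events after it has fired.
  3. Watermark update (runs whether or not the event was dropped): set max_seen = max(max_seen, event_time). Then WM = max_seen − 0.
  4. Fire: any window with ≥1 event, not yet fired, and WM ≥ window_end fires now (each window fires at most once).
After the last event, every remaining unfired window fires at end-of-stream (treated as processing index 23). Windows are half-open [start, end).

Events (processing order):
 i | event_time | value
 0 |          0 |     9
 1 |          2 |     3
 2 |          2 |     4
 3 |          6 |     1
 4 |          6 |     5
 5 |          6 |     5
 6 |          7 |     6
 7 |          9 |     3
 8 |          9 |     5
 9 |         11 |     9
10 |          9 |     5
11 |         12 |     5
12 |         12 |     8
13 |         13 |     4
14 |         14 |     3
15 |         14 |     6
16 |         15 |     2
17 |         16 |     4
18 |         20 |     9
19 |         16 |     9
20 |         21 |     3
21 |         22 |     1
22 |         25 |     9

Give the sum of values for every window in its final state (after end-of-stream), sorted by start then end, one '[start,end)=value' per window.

i=0 t=0 v=9: → [0,3); WM=0
i=1 t=2 v=3: → [0,3); WM=2
i=2 t=2 v=4: → [0,3); WM=2
i=3 t=6 v=1: → [6,9); WM=6; [0,3) fires=16
i=4 t=6 v=5: → [6,9); WM=6
i=5 t=6 v=5: → [6,9); WM=6
i=6 t=7 v=6: → [6,9); WM=7
i=7 t=9 v=3: → [9,12); WM=9; [6,9) fires=17
i=8 t=9 v=5: → [9,12); WM=9
i=9 t=11 v=9: → [9,12); WM=11
i=10 t=9 v=5: → [9,12); WM=11
i=11 t=12 v=5: → [12,15); WM=12; [9,12) fires=22
i=12 t=12 v=8: → [12,15); WM=12
i=13 t=13 v=4: → [12,15); WM=13
i=14 t=14 v=3: → [12,15); WM=14
i=15 t=14 v=6: → [12,15); WM=14
i=16 t=15 v=2: → [15,18); WM=15; [12,15) fires=26
i=17 t=16 v=4: → [15,18); WM=16
i=18 t=20 v=9: → [18,21); WM=20; [15,18) fires=6
i=19 t=16 v=9: → [15,18); WM=20
i=20 t=21 v=3: → [21,24); WM=21; [18,21) fires=9
i=21 t=22 v=1: → [21,24); WM=22
i=22 t=25 v=9: → [24,27); WM=25; [21,24) fires=4

[0,3)=16 [6,9)=17 [9,12)=22 [12,15)=26 [15,18)=15 [18,21)=9 [21,24)=4 [24,27)=9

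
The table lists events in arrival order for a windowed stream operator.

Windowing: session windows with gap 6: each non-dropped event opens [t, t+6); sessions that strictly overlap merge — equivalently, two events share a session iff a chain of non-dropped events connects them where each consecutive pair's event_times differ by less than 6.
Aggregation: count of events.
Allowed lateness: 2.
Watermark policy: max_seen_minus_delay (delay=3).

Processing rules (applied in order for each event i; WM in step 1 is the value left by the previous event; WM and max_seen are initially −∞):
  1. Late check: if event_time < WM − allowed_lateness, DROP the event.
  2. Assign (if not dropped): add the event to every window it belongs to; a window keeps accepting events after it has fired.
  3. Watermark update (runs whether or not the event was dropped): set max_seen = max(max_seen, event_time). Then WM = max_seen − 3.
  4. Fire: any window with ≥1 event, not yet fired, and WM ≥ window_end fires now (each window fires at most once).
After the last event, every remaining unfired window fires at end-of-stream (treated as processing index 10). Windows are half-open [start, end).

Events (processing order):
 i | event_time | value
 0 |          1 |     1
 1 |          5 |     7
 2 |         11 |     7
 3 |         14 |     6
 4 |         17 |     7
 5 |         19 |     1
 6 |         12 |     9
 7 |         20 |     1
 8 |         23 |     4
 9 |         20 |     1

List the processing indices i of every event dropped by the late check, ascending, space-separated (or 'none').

i=0 t=1 v=1: → [1,7); WM=-2
i=1 t=5 v=7: → [1,11); WM=2
i=2 t=11 v=7: → [11,17); WM=8
i=3 t=14 v=6: → [11,20); WM=11
i=4 t=17 v=7: → [11,23); WM=14
i=5 t=19 v=1: → [11,25); WM=16
i=6 t=12 v=9: DROP (t<16-2); WM=16
i=7 t=20 v=1: → [11,26); WM=17
i=8 t=23 v=4: → [11,29); WM=20
i=9 t=20 v=1: → [11,29); WM=20

6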